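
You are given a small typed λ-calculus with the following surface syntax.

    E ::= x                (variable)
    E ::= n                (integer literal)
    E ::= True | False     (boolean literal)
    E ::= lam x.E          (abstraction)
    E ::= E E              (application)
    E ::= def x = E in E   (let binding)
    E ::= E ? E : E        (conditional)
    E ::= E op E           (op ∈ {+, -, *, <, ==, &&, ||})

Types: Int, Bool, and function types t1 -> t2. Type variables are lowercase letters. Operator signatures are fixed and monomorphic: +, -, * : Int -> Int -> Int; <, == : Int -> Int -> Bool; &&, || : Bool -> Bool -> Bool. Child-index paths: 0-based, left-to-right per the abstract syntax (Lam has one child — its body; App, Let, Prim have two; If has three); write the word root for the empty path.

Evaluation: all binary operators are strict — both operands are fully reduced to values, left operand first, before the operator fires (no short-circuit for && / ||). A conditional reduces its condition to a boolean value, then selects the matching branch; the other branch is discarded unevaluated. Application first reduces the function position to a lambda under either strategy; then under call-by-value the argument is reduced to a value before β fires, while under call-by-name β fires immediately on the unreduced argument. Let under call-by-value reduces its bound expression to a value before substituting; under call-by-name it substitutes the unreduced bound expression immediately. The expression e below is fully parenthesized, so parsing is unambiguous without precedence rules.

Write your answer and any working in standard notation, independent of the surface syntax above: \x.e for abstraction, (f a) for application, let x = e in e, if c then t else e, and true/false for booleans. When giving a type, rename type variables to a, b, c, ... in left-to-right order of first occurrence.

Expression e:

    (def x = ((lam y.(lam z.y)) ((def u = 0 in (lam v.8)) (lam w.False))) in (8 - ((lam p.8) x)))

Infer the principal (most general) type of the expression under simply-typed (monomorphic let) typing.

Working:
y : a
\z._ : b -> a
\y._ : a -> b -> a
let u : Int
\v._ : c -> Int
\w._ : d -> Bool
  unify c -> Int ~ (d -> Bool) -> e
  unify c ~ d -> Bool
  unify Int ~ e
_ _ : Int
  unify a -> b -> a ~ Int -> f
  unify a ~ Int
  unify b -> Int ~ f
_ _ : b -> Int
let x : b -> Int
  unify Int ~ Int
\p._ : g -> Int
x : b -> Int
  unify g -> Int ~ (b -> Int) -> h
  unify g ~ b -> Int
  unify Int ~ h
_ _ : Int
  unify Int ~ Int

Answer: Int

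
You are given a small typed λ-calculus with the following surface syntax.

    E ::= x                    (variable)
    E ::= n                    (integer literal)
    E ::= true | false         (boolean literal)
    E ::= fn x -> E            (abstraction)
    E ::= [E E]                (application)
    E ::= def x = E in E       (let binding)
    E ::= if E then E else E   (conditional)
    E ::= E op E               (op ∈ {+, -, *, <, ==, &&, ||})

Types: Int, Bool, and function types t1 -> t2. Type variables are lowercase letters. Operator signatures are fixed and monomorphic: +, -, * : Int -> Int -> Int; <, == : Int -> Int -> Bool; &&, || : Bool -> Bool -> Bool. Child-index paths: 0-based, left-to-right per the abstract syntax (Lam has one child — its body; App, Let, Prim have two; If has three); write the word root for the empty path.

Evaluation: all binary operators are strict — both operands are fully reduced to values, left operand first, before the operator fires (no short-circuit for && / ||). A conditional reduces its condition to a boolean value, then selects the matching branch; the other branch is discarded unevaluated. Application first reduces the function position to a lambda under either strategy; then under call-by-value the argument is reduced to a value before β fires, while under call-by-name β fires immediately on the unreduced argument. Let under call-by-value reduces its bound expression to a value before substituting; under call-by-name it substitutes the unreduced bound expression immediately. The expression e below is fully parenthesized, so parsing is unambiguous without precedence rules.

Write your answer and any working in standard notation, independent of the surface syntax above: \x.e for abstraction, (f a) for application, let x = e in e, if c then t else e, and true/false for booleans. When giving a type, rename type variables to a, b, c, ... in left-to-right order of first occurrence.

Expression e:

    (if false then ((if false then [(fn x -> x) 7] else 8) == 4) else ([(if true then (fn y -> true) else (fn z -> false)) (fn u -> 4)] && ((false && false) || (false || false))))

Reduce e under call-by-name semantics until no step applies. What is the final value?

Answer: false

Trace:
step 0: (if false then ((if false then ((\x.x) 7) else 8) == 4) else (((if true then (\y.true) else (\z.false)) (\u.4)) && ((false && false) || (false || false))))
step 1: [if@root] (((if true then (\y.true) else (\z.false)) (\u.4)) && ((false && false) || (false || false)))
step 2: [if@0.0] (((\y.true) (\u.4)) && ((false && false) || (false || false)))
step 3: [beta@0] (true && ((false && false) || (false || false)))
step 4: [delta@1.0] (true && (false || (false || false)))
step 5: [delta@1.1] (true && (false || false))
step 6: [delta@1] (true && false)
step 7: [delta@root] false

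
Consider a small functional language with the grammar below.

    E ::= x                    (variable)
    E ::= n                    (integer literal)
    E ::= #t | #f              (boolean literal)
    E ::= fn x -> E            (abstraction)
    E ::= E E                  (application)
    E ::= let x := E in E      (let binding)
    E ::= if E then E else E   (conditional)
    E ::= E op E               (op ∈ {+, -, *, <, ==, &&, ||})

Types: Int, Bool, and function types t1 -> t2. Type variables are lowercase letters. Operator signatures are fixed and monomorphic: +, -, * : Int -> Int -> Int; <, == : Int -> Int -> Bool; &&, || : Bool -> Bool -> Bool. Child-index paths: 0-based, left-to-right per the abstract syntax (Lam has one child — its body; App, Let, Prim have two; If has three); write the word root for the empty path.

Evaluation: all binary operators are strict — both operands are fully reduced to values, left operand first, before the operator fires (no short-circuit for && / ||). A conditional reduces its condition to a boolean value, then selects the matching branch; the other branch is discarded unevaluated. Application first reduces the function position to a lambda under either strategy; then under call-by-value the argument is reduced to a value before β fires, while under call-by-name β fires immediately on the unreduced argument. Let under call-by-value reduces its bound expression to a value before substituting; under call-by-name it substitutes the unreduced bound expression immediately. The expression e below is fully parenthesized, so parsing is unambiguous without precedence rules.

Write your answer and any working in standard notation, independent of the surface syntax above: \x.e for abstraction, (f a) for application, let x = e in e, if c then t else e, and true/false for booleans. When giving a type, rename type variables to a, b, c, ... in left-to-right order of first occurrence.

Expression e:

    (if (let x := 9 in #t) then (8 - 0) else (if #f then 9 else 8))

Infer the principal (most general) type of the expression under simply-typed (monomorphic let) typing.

Derivation:
let x : Int
  unify Bool ~ Bool
  unify Int ~ Int
  unify Int ~ Int
  unify Bool ~ Bool
  unify Int ~ Int
  unify Int ~ Int

Answer: Int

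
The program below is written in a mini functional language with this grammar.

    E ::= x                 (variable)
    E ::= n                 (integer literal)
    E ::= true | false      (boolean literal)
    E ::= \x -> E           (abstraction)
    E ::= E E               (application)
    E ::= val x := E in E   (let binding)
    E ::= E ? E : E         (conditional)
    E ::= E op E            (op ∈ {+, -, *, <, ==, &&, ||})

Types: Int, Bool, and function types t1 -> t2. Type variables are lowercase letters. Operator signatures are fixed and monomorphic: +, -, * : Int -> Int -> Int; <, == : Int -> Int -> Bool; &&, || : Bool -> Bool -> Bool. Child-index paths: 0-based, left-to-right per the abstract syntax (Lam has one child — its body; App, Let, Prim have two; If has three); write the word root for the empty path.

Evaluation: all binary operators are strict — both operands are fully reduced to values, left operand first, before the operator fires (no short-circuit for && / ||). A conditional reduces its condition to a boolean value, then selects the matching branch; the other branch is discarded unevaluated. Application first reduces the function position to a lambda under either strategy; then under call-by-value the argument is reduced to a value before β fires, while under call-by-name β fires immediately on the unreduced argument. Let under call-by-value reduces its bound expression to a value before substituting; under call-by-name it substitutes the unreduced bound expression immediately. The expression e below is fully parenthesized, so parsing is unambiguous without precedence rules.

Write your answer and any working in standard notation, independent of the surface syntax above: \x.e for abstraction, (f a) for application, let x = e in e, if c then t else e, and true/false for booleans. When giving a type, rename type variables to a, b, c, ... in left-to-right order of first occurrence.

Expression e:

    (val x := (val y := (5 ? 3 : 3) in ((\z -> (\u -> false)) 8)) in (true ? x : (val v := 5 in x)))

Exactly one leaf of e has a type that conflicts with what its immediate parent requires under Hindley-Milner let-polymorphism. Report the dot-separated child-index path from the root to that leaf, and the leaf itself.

Trace:
  unify Int ~ Bool
  FAIL: mismatch Int ~ Bool

Answer: 0.0.0 : 5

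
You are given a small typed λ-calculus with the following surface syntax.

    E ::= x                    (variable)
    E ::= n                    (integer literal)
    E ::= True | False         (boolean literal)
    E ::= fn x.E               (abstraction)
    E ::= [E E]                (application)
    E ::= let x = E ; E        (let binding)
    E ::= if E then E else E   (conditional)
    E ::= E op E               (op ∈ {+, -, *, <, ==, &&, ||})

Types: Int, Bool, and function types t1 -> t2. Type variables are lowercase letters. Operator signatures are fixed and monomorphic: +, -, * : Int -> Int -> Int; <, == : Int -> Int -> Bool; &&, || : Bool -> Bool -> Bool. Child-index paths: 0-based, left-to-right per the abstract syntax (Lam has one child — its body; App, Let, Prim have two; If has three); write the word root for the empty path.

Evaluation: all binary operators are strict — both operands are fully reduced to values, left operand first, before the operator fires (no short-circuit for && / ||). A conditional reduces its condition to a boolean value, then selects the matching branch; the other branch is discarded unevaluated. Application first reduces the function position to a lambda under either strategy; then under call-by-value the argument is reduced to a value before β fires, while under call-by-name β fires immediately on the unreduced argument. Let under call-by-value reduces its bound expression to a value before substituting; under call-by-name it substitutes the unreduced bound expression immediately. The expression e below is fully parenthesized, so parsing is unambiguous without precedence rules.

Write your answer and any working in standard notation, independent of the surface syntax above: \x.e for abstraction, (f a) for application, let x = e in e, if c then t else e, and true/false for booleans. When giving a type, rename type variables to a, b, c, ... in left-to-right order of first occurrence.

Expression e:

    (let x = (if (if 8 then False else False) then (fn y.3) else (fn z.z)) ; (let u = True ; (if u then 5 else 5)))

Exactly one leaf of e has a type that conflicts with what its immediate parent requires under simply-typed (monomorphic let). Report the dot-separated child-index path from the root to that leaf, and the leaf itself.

Working:
  unify Int ~ Bool
  FAIL: mismatch Int ~ Bool

Answer: 0.0.0 : 8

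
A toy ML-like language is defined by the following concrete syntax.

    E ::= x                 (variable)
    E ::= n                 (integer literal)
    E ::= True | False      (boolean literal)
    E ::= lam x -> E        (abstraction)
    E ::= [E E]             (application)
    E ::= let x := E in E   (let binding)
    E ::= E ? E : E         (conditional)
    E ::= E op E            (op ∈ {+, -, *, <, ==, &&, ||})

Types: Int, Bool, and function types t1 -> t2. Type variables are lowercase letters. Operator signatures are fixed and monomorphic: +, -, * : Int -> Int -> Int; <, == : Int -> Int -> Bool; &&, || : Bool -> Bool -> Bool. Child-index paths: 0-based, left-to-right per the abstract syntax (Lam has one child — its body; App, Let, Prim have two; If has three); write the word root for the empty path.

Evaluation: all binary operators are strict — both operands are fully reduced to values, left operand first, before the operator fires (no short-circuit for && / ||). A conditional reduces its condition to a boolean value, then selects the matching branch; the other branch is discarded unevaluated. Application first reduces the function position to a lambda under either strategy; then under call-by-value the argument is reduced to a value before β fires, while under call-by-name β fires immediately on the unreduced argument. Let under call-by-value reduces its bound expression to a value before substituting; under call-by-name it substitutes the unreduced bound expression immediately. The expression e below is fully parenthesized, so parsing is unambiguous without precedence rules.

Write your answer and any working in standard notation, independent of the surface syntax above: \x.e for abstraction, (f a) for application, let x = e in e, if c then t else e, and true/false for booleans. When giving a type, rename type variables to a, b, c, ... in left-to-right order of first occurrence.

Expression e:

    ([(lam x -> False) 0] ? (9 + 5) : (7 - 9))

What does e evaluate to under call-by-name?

Derivation:
step 0: (if ((\x.false) 0) then (9 + 5) else (7 - 9))
step 1: [beta@0] (if false then (9 + 5) else (7 - 9))
step 2: [if@root] (7 - 9)
step 3: [delta@root] -2

Answer: -2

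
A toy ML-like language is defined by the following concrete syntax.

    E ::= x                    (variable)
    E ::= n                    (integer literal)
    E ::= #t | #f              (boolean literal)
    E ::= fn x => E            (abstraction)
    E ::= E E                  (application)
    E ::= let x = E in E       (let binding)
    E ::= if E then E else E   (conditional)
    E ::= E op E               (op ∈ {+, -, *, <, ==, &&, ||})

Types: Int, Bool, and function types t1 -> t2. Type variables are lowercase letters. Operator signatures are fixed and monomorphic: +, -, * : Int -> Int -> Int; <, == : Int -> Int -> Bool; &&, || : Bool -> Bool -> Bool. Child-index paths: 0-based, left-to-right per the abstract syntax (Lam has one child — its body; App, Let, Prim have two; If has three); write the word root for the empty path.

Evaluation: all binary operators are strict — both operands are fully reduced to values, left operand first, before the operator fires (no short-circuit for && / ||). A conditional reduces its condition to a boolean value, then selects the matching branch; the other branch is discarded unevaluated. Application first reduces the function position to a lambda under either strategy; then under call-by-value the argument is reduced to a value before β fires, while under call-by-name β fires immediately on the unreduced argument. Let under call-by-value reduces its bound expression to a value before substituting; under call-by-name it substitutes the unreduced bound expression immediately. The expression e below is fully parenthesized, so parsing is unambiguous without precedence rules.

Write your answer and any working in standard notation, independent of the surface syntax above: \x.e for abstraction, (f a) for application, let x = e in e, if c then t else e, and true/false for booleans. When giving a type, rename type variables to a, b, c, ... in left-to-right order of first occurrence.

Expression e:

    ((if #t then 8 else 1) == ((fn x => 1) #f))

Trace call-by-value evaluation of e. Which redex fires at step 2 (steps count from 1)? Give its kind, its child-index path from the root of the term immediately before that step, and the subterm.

Answer: beta at 1 : ((\x.1) false)

Derivation:
step 0: ((if true then 8 else 1) == ((\x.1) false))
step 1: [if@0] (8 == ((\x.1) false))
step 2: [beta@1] (8 == 1)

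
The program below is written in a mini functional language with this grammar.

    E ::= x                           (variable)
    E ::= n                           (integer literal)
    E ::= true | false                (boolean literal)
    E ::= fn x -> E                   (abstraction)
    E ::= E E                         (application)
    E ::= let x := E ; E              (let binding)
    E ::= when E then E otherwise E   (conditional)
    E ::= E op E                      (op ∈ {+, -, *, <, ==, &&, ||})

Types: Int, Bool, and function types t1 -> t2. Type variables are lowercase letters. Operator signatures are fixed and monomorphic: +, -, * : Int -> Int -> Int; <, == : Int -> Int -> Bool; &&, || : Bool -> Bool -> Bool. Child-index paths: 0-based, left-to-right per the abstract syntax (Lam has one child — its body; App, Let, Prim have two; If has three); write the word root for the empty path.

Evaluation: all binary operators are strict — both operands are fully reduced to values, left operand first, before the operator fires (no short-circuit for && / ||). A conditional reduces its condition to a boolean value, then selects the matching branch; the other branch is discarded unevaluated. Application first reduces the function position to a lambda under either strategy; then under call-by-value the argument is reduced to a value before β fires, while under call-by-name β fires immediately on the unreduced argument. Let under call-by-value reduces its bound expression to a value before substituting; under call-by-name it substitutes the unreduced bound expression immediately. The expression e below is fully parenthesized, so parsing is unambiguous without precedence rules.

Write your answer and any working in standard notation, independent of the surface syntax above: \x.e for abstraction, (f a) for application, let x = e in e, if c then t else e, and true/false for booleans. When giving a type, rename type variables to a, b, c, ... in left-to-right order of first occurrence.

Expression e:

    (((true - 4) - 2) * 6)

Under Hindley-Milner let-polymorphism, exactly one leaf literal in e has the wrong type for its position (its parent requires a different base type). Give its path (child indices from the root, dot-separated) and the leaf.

Answer: 0.0.0 : true

Trace:
  unify Bool ~ Int
  FAIL: mismatch Bool ~ Int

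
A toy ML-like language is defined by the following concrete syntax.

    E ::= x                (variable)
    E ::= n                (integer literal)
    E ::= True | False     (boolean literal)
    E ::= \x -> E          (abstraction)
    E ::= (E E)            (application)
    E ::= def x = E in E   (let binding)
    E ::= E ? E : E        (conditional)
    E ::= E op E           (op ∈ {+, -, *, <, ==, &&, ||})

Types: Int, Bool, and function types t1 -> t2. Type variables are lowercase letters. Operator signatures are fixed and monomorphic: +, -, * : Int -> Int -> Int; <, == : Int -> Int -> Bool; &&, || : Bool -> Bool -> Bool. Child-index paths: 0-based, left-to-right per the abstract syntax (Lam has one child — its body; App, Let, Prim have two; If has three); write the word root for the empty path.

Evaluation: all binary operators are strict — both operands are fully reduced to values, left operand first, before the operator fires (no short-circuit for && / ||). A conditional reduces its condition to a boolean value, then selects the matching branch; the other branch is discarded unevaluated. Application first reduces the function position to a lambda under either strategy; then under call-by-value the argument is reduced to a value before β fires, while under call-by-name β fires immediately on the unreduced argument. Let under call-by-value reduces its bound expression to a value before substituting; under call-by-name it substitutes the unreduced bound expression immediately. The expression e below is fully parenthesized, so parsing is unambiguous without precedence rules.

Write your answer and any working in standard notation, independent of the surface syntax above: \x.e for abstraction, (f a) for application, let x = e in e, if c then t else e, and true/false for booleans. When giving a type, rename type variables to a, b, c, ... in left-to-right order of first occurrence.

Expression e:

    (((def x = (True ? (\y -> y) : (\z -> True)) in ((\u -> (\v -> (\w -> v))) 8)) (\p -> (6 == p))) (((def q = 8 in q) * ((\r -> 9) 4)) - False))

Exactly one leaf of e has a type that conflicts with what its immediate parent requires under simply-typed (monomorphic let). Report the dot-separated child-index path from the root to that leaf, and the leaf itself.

Derivation:
  unify Bool ~ Bool
y : a
\y._ : a -> a
\z._ : b -> Bool
  unify a -> a ~ b -> Bool
  unify a ~ b
  unify b ~ Bool
let x : Bool -> Bool
v : d
\w._ : e -> d
\v._ : d -> e -> d
\u._ : c -> d -> e -> d
  unify c -> d -> e -> d ~ Int -> f
  unify c ~ Int
  unify d -> e -> d ~ f
_ _ : d -> e -> d
  unify Int ~ Int
p : g
  unify g ~ Int
\p._ : Int -> Bool
  unify d -> e -> d ~ (Int -> Bool) -> h
  unify d ~ Int -> Bool
  unify e -> Int -> Bool ~ h
_ _ : e -> Int -> Bool
let q : Int
q : Int
  unify Int ~ Int
\r._ : i -> Int
  unify i -> Int ~ Int -> j
  unify i ~ Int
  unify Int ~ j
_ _ : Int
  unify Int ~ Int
  unify Int ~ Int
  unify Bool ~ Int
  FAIL: mismatch Bool ~ Int

Answer: 1.1 : false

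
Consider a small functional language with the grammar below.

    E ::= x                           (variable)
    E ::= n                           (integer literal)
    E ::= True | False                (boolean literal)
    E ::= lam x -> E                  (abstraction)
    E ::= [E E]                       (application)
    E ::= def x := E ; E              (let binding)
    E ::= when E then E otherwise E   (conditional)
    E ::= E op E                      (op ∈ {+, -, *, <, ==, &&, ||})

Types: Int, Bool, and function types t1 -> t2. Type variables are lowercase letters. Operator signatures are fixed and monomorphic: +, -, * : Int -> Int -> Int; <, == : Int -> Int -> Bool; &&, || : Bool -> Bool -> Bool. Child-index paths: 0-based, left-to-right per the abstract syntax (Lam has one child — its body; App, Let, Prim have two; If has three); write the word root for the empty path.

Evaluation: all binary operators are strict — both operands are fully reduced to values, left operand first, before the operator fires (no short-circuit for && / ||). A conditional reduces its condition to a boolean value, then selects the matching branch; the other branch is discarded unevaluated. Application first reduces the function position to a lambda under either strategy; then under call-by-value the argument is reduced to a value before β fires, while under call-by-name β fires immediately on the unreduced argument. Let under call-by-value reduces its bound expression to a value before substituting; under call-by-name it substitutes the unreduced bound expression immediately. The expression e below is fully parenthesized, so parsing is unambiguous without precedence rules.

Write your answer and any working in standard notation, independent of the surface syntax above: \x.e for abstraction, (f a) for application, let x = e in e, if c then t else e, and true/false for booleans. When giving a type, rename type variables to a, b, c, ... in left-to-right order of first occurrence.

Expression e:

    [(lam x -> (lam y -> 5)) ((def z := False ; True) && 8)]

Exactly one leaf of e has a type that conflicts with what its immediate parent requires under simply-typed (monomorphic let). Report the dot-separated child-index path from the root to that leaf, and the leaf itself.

Trace:
\y._ : b -> Int
\x._ : a -> b -> Int
let z : Bool
  unify Bool ~ Bool
  unify Int ~ Bool
  FAIL: mismatch Int ~ Bool

Answer: 1.1 : 8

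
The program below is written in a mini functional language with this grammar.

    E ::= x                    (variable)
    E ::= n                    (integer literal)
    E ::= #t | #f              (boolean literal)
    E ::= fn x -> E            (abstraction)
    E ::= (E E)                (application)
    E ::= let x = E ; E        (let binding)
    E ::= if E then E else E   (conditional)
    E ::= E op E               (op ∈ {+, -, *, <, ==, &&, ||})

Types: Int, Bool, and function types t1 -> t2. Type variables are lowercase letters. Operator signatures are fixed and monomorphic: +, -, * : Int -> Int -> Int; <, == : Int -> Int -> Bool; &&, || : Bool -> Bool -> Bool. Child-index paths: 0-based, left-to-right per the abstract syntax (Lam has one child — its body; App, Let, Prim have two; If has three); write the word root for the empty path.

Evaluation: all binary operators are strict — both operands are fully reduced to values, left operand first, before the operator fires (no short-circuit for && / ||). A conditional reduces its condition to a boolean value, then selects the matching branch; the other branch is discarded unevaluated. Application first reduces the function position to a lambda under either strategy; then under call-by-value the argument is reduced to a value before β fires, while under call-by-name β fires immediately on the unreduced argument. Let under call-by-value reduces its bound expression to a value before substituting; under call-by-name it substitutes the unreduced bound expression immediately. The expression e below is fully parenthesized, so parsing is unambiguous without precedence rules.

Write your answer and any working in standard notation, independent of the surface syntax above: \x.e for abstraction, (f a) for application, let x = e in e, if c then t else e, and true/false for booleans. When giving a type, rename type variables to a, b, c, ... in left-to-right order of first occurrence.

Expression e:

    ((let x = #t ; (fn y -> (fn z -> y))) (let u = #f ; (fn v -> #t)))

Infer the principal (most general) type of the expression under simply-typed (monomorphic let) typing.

Derivation:
let x : Bool
y : a
\z._ : b -> a
\y._ : a -> b -> a
let u : Bool
\v._ : c -> Bool
  unify a -> b -> a ~ (c -> Bool) -> d
  unify a ~ c -> Bool
  unify b -> c -> Bool ~ d
_ _ : b -> c -> Bool

Answer: a -> b -> Bool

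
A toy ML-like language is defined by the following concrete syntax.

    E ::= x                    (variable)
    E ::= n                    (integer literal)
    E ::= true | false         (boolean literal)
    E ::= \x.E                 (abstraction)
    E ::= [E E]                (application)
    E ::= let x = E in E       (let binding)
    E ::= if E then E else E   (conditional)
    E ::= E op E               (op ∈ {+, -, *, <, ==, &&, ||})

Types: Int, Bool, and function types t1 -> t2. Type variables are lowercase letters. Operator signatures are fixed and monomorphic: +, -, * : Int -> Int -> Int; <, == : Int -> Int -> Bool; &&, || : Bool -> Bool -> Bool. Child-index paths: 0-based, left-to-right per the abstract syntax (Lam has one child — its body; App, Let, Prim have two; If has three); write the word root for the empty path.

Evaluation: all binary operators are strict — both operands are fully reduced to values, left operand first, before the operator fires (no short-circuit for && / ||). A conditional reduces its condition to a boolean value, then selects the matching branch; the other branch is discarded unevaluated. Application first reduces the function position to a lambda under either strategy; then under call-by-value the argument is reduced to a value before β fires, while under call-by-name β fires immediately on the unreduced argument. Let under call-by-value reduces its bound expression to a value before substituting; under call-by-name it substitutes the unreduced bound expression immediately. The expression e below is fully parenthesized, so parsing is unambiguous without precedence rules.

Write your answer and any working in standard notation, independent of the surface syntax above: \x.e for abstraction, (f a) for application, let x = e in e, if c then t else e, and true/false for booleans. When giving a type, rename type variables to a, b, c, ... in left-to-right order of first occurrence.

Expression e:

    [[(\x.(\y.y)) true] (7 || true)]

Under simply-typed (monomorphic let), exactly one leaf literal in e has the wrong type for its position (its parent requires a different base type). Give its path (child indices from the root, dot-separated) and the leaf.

Answer: 1.0 : 7

Working:
y : b
\y._ : b -> b
\x._ : a -> b -> b
  unify a -> b -> b ~ Bool -> c
  unify a ~ Bool
  unify b -> b ~ c
_ _ : b -> b
  unify Int ~ Bool
  FAIL: mismatch Int ~ Bool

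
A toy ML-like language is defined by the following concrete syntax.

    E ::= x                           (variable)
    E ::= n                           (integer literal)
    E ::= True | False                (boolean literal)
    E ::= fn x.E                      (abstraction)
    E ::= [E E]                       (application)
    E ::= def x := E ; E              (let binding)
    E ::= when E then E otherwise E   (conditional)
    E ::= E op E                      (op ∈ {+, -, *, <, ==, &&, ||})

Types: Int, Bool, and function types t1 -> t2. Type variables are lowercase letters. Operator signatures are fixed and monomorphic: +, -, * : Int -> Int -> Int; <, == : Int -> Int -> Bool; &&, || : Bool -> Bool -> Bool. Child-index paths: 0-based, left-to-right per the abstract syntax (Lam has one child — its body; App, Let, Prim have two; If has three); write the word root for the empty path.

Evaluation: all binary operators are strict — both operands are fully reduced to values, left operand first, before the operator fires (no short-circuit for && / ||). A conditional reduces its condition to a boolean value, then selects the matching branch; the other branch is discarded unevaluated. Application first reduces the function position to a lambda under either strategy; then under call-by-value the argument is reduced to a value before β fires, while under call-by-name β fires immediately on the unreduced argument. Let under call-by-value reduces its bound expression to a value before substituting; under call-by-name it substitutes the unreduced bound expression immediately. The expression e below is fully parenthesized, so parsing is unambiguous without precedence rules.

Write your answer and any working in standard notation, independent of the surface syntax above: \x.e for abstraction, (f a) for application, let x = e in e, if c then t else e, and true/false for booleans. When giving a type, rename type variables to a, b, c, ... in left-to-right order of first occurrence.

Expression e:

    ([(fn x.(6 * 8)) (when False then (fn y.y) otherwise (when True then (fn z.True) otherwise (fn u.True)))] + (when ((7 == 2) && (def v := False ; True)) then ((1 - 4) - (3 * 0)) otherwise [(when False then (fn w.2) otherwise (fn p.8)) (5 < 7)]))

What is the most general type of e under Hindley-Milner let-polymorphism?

Answer: Int

Derivation:
  unify Int ~ Int
  unify Int ~ Int
\x._ : a -> Int
  unify Bool ~ Bool
y : b
\y._ : b -> b
  unify Bool ~ Bool
\z._ : c -> Bool
\u._ : d -> Bool
  unify c -> Bool ~ d -> Bool
  unify c ~ d
  unify Bool ~ Bool
  unify b -> b ~ d -> Bool
  unify b ~ d
  unify d ~ Bool
  unify a -> Int ~ (Bool -> Bool) -> e
  unify a ~ Bool -> Bool
  unify Int ~ e
_ _ : Int
  unify Int ~ Int
  unify Int ~ Int
  unify Int ~ Int
  unify Bool ~ Bool
let v : Bool
  unify Bool ~ Bool
  unify Bool ~ Bool
  unify Int ~ Int
  unify Int ~ Int
  unify Int ~ Int
  unify Int ~ Int
  unify Int ~ Int
  unify Int ~ Int
  unify Bool ~ Bool
\w._ : f -> Int
\p._ : g -> Int
  unify f -> Int ~ g -> Int
  unify f ~ g
  unify Int ~ Int
  unify Int ~ Int
  unify Int ~ Int
  unify g -> Int ~ Bool -> h
  unify g ~ Bool
  unify Int ~ h
_ _ : Int
  unify Int ~ Int
  unify Int ~ Int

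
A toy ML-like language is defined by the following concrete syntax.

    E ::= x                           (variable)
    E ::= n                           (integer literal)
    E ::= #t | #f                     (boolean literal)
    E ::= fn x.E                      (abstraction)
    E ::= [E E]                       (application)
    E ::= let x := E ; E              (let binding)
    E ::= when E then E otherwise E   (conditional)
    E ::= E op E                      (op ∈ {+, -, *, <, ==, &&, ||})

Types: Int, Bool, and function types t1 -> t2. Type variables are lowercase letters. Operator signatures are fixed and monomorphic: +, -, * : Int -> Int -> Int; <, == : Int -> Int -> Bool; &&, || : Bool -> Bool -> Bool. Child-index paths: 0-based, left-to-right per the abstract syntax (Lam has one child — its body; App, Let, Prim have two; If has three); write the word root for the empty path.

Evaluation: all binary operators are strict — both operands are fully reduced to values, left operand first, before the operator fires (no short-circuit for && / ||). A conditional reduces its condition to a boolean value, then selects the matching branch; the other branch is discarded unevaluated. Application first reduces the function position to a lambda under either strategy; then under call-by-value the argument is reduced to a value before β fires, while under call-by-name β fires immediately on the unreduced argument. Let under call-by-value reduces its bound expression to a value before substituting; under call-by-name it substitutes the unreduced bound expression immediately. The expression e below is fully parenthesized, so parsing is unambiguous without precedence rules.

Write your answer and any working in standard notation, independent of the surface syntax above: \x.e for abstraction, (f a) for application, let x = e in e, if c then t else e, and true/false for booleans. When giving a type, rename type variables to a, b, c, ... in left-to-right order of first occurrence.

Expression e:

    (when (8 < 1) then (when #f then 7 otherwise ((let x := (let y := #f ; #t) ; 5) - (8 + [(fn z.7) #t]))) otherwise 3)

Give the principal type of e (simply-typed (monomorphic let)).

Working:
  unify Int ~ Int
  unify Int ~ Int
  unify Bool ~ Bool
  unify Bool ~ Bool
let y : Bool
let x : Bool
  unify Int ~ Int
  unify Int ~ Int
\z._ : a -> Int
  unify a -> Int ~ Bool -> b
  unify a ~ Bool
  unify Int ~ b
_ _ : Int
  unify Int ~ Int
  unify Int ~ Int
  unify Int ~ Int
  unify Int ~ Int

Answer: Int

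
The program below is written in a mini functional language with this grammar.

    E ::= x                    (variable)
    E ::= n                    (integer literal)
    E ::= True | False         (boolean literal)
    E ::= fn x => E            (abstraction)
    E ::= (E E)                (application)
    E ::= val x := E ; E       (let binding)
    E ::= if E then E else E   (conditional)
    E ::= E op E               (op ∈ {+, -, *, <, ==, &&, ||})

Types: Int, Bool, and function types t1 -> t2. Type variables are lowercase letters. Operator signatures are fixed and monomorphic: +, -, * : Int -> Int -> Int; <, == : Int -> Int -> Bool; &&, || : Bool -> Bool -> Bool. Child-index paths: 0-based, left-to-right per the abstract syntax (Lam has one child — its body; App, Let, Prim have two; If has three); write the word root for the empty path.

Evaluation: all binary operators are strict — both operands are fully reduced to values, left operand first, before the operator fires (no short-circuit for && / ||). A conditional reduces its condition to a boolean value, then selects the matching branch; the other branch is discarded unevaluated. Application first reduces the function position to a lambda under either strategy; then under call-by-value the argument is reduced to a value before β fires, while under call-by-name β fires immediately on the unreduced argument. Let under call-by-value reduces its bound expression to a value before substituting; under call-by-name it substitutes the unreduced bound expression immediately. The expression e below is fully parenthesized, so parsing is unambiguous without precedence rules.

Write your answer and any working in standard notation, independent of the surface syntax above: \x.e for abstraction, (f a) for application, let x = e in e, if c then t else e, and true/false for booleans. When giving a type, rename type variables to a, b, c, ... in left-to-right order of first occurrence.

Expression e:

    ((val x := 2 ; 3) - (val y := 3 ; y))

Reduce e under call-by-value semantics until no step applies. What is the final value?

Trace:
step 0: ((let x = 2 in 3) - (let y = 3 in y))
step 1: [let@0] (3 - (let y = 3 in y))
step 2: [let@1] (3 - 3)
step 3: [delta@root] 0

Answer: 0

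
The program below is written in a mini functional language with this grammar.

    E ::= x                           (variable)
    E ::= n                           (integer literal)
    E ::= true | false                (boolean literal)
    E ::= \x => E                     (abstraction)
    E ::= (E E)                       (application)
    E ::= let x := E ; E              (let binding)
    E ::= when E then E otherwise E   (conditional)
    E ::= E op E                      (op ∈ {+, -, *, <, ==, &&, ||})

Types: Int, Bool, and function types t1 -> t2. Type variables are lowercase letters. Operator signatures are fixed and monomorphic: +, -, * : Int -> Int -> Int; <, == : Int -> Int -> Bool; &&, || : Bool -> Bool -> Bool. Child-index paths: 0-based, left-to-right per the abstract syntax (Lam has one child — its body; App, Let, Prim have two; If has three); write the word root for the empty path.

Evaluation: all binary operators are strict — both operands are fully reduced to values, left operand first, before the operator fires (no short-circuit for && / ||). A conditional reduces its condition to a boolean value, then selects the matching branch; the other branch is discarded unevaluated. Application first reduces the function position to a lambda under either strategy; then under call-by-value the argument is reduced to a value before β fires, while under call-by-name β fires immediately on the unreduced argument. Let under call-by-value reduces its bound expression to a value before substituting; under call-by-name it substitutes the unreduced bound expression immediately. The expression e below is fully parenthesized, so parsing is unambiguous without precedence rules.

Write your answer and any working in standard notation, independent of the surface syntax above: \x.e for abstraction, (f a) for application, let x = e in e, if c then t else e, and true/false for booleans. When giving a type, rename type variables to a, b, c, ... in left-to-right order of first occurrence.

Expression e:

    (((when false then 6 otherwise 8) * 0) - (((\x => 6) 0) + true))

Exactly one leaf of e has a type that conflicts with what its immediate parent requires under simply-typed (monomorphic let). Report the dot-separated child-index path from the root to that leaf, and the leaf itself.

Derivation:
  unify Bool ~ Bool
  unify Int ~ Int
  unify Int ~ Int
  unify Int ~ Int
  unify Int ~ Int
\x._ : a -> Int
  unify a -> Int ~ Int -> b
  unify a ~ Int
  unify Int ~ b
_ _ : Int
  unify Int ~ Int
  unify Bool ~ Int
  FAIL: mismatch Bool ~ Int

Answer: 1.1 : true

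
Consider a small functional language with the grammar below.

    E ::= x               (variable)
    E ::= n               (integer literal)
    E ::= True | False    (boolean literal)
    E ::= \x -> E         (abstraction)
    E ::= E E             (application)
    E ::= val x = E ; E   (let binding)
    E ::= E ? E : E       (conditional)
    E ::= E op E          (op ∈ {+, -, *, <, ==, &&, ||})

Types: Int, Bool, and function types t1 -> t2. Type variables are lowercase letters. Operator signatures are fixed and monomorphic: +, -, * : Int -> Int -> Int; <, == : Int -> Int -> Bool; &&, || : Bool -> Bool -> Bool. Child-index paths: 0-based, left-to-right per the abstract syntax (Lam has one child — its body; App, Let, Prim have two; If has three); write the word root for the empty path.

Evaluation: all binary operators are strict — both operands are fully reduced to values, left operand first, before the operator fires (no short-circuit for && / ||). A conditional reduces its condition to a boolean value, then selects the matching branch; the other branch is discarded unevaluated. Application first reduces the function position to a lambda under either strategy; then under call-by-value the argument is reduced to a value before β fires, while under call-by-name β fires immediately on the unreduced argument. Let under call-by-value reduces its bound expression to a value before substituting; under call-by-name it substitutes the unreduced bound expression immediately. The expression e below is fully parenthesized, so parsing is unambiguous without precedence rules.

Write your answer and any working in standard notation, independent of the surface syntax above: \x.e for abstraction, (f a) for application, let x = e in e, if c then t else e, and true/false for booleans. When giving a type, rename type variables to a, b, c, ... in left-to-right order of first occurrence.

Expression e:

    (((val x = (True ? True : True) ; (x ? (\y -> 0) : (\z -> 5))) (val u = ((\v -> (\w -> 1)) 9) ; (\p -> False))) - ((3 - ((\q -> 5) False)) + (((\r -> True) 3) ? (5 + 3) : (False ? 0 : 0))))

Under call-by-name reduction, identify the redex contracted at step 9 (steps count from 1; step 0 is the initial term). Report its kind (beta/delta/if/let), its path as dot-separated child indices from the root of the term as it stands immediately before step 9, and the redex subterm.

Answer: delta at 1.1 : (5 + 3)

Trace:
step 0: (((let x = (if true then true else true) in (if x then (\y.0) else (\z.5))) (let u = ((\v.(\w.1)) 9) in (\p.false))) - ((3 - ((\q.5) false)) + (if ((\r.true) 3) then (5 + 3) else (if false then 0 else 0))))
step 1: [let@0.0] (((if (if true then true else true) then (\y.0) else (\z.5)) (let u = ((\v.(\w.1)) 9) in (\p.false))) - ((3 - ((\q.5) false)) + (if ((\r.true) 3) then (5 + 3) else (if false then 0 else 0))))
step 2: [if@0.0.0] (((if true then (\y.0) else (\z.5)) (let u = ((\v.(\w.1)) 9) in (\p.false))) - ((3 - ((\q.5) false)) + (if ((\r.true) 3) then (5 + 3) else (if false then 0 else 0))))
step 3: [if@0.0] (((\y.0) (let u = ((\v.(\w.1)) 9) in (\p.false))) - ((3 - ((\q.5) false)) + (if ((\r.true) 3) then (5 + 3) else (if false then 0 else 0))))
step 4: [beta@0] (0 - ((3 - ((\q.5) false)) + (if ((\r.true) 3) then (5 + 3) else (if false then 0 else 0))))
step 5: [beta@1.0.1] (0 - ((3 - 5) + (if ((\r.true) 3) then (5 + 3) else (if false then 0 else 0))))
step 6: [delta@1.0] (0 - (-2 + (if ((\r.true) 3) then (5 + 3) else (if false then 0 else 0))))
step 7: [beta@1.1.0] (0 - (-2 + (if true then (5 + 3) else (if false then 0 else 0))))
step 8: [if@1.1] (0 - (-2 + (5 + 3)))
step 9: [delta@1.1] (0 - (-2 + 8))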